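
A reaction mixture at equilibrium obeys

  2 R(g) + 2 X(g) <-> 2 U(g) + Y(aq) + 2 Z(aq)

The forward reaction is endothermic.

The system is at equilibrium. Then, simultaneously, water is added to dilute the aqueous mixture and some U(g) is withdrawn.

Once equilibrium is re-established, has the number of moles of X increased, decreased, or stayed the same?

decreases

Dilution lowers every aqueous concentration by the same factor. Δn_aq = 3 − 0 = +3, so the system shifts toward the side with more dissolved moles — to the right.
Removing U (g), a product, drives the reaction to the right.
The net shift is to the right. X is a reactant, so its amount decreases.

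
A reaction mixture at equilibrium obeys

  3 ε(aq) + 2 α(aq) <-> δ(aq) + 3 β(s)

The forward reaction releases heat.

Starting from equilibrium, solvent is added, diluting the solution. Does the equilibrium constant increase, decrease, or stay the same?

unchanged

The equilibrium constant depends only on temperature. This perturbation may move the position of equilibrium, but since T is unchanged, K itself is unchanged.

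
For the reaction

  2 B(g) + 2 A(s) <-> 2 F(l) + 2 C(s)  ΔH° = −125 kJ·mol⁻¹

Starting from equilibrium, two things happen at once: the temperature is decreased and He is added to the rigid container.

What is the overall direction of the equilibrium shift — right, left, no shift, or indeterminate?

right

The forward reaction is exothermic. Lowering T favours the exothermic direction — shift to the right.
At constant volume, adding an inert gas leaves every reacting species' partial pressure unchanged, so Q is unchanged — no shift from this change.
Only the nonzero effect(s) matter; the net shift is to the right.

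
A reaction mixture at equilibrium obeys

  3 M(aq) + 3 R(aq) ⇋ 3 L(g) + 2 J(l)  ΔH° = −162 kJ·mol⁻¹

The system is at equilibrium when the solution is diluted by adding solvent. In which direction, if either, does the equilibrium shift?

Dilution lowers every aqueous concentration by the same factor. Δn_aq = 0 − 6 = -6, so the system shifts toward the side with more dissolved moles — to the left.

left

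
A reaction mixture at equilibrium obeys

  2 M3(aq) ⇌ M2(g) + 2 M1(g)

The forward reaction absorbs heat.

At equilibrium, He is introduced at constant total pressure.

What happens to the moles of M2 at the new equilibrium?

increases

Adding inert gas at constant total pressure expands the volume and lowers every reacting partial pressure. With Δn_gas = 3 − 0 = +3, Q moves away from K toward the side with fewer gas moles, so the system shifts toward the side with more gas moles — to the right.
The net shift is to the right. M2 is a product, so its amount increases.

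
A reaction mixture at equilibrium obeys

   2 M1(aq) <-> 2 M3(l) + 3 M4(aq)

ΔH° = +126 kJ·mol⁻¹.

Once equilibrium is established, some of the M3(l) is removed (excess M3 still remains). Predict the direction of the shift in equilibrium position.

no shift

M3 is a pure liquid; its activity is 1 regardless of amount, so Q is unaffected — no shift from this change.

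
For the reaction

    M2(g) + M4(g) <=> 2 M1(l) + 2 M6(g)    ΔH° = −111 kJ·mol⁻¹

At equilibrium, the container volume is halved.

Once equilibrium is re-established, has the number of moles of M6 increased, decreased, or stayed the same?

Gas moles: reactants 2, products 2. Δn_gas = 0, so a volume change leaves Q equal to K — no shift from this change.
No net shift occurs, so the amount of M6 is unchanged.

unchanged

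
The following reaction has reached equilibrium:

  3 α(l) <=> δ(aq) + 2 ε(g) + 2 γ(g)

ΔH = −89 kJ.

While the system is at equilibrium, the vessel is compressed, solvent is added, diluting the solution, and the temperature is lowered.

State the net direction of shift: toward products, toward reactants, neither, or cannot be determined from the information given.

Gas moles: reactants 0, products 4 (Δn_gas = +4). Compression shifts the system toward the side with fewer moles of gas — to the left.
Dilution lowers every aqueous concentration by the same factor. Δn_aq = 1 − 0 = +1, so the system shifts toward the side with more dissolved moles — to the right.
The forward reaction is exothermic. Lowering T favours the exothermic direction — shift to the right.
The individual effects push in opposite directions; without quantitative information the net direction cannot be determined.

cannot be determined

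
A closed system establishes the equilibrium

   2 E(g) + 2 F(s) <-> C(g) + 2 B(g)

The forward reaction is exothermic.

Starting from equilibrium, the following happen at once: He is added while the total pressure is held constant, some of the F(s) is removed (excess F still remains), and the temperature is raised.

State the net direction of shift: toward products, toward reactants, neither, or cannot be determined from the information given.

cannot be determined

Adding inert gas at constant total pressure expands the volume and lowers every reacting partial pressure. With Δn_gas = 3 − 2 = +1, Q moves away from K toward the side with fewer gas moles, so the system shifts toward the side with more gas moles — to the right.
F is a pure solid; its activity is 1 regardless of amount, so Q is unaffected — no shift from this change.
The forward reaction is exothermic. Raising T favours the endothermic direction — shift to the left.
The individual effects push in opposite directions; without quantitative information the net direction cannot be determined.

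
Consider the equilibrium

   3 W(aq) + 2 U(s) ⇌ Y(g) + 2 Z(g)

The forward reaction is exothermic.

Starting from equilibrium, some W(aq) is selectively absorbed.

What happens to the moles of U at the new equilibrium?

Removing W (aq), a reactant, drives the reaction to the left.
The net shift is to the left. U is a reactant, so its amount increases.

increases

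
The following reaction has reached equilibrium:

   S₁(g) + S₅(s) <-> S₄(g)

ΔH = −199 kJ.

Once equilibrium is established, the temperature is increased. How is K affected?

decreases

K depends on temperature via the van 't Hoff relation. The forward reaction is exothermic, so raising T decreases K.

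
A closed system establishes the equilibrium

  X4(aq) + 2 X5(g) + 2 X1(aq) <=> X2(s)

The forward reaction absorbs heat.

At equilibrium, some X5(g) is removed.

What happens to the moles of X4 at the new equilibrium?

Removing X5 (g), a reactant, drives the reaction to the left.
The net shift is to the left. X4 is a reactant, so its amount increases.

increases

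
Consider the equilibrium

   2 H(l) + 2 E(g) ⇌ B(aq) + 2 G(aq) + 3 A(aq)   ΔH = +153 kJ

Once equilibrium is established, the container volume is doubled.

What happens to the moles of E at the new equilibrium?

Gas moles: reactants 2, products 0 (Δn_gas = -2). Expansion shifts the system toward the side with more moles of gas — to the left.
The net shift is to the left. E is a reactant, so its amount increases.

increases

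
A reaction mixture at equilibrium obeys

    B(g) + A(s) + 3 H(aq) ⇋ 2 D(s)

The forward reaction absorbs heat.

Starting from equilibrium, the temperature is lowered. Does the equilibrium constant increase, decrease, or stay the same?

K depends on temperature via the van 't Hoff relation. The forward reaction is endothermic, so lowering T decreases K.

decreases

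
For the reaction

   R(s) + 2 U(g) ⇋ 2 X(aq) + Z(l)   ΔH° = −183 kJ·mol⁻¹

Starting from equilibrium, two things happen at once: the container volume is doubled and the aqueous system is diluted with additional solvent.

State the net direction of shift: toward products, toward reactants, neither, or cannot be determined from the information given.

Gas moles: reactants 2, products 0 (Δn_gas = -2). Expansion shifts the system toward the side with more moles of gas — to the left.
Dilution lowers every aqueous concentration by the same factor. Δn_aq = 2 − 0 = +2, so the system shifts toward the side with more dissolved moles — to the right.
The individual effects push in opposite directions; without quantitative information the net direction cannot be determined.

cannot be determined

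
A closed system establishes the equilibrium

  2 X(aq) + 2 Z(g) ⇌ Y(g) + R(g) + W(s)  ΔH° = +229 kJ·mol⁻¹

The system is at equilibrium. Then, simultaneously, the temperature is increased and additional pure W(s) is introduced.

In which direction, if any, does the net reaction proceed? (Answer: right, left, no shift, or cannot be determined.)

The forward reaction is endothermic. Raising T favours the endothermic direction — shift to the right.
W is a pure solid; its activity is 1 regardless of amount, so Q is unaffected — no shift from this change.
Only the nonzero effect(s) matter; the net shift is to the right.

right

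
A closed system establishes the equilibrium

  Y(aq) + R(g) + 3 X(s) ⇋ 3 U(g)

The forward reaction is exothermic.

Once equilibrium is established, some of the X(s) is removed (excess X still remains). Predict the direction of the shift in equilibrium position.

X is a pure solid; its activity is 1 regardless of amount, so Q is unaffected — no shift from this change.

no shift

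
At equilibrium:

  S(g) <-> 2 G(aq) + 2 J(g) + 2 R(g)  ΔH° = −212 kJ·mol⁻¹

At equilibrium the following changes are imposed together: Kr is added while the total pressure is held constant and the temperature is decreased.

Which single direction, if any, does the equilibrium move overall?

Adding inert gas at constant total pressure expands the volume and lowers every reacting partial pressure. With Δn_gas = 4 − 1 = +3, Q moves away from K toward the side with fewer gas moles, so the system shifts toward the side with more gas moles — to the right.
The forward reaction is exothermic. Lowering T favours the exothermic direction — shift to the right.
All effects act in the same direction — net shift to the right.

right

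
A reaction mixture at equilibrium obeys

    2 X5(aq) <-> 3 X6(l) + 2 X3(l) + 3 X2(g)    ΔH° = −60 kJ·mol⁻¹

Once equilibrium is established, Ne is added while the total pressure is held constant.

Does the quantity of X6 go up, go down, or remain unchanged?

increases

Adding inert gas at constant total pressure expands the volume and lowers every reacting partial pressure. With Δn_gas = 3 − 0 = +3, Q moves away from K toward the side with fewer gas moles, so the system shifts toward the side with more gas moles — to the right.
The net shift is to the right. X6 is a product, so its amount increases.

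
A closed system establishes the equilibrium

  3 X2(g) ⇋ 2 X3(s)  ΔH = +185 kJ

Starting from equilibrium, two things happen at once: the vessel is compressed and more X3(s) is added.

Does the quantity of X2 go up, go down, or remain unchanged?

decreases

Gas moles: reactants 3, products 0 (Δn_gas = -3). Compression shifts the system toward the side with fewer moles of gas — to the right.
X3 is a pure solid; its activity is 1 regardless of amount, so Q is unaffected — no shift from this change.
The net shift is to the right. X2 is a reactant, so its amount decreases.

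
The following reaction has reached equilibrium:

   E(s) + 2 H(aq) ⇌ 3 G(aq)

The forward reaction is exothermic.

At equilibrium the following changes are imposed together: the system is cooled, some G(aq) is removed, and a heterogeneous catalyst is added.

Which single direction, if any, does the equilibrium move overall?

right

The forward reaction is exothermic. Lowering T favours the exothermic direction — shift to the right.
Removing G (aq), a product, drives the reaction to the right.
A catalyst speeds both forward and reverse rates equally; it changes neither Q nor K — no shift from this change.
Only the nonzero effect(s) matter; the net shift is to the right.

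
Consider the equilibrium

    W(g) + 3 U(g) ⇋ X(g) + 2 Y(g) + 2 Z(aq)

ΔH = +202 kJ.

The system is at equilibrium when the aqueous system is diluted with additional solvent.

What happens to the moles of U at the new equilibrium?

decreases

Dilution lowers every aqueous concentration by the same factor. Δn_aq = 2 − 0 = +2, so the system shifts toward the side with more dissolved moles — to the right.
The net shift is to the right. U is a reactant, so its amount decreases.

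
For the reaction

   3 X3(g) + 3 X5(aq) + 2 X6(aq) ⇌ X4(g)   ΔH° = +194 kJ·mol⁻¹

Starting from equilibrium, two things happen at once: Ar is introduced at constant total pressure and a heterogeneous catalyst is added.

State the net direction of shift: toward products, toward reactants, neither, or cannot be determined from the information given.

left

Adding inert gas at constant total pressure expands the volume and lowers every reacting partial pressure. With Δn_gas = 1 − 3 = -2, Q moves away from K toward the side with fewer gas moles, so the system shifts toward the side with more gas moles — to the left.
A catalyst speeds both forward and reverse rates equally; it changes neither Q nor K — no shift from this change.
Only the nonzero effect(s) matter; the net shift is to the left.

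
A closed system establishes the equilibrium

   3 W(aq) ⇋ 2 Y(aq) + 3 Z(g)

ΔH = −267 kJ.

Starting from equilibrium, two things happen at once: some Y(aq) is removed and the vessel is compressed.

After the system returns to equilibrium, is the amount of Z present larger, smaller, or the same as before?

Removing Y (aq), a product, drives the reaction to the right.
Gas moles: reactants 0, products 3 (Δn_gas = +3). Compression shifts the system toward the side with fewer moles of gas — to the left.
The two effects oppose each other, so the net shift — and hence the change in Z — cannot be determined from the given information.

cannot be determined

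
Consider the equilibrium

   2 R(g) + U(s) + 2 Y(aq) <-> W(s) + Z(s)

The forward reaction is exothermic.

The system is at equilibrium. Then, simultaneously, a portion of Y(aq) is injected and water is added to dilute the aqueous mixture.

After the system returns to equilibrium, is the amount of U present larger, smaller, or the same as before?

cannot be determined

Adding Y (aq), a reactant, drives the reaction to the right.
Dilution lowers every aqueous concentration by the same factor. Δn_aq = 0 − 2 = -2, so the system shifts toward the side with more dissolved moles — to the left.
The two effects oppose each other, so the net shift — and hence the change in U — cannot be determined from the given information.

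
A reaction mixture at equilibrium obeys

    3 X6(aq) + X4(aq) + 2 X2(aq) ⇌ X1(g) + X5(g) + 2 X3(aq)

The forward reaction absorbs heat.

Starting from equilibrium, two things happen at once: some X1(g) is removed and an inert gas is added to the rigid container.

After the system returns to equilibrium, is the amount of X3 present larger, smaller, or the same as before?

increases

Removing X1 (g), a product, drives the reaction to the right.
At constant volume, adding an inert gas leaves every reacting species' partial pressure unchanged, so Q is unchanged — no shift from this change.
The net shift is to the right. X3 is a product, so its amount increases.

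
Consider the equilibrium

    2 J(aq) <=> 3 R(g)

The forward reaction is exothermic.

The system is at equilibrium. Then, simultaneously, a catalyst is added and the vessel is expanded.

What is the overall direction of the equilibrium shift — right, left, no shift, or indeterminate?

right

A catalyst speeds both forward and reverse rates equally; it changes neither Q nor K — no shift from this change.
Gas moles: reactants 0, products 3 (Δn_gas = +3). Expansion shifts the system toward the side with more moles of gas — to the right.
Only the nonzero effect(s) matter; the net shift is to the right.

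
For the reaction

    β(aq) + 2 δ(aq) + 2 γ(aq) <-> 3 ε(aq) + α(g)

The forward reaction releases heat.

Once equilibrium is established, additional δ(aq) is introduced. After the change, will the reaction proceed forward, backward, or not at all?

Adding δ (aq), a reactant, drives the reaction to the right.

right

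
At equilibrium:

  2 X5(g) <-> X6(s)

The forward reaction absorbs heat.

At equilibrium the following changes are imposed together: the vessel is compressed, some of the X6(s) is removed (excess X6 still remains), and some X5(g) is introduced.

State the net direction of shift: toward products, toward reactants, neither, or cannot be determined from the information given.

Gas moles: reactants 2, products 0 (Δn_gas = -2). Compression shifts the system toward the side with fewer moles of gas — to the right.
X6 is a pure solid; its activity is 1 regardless of amount, so Q is unaffected — no shift from this change.
Adding X5 (g), a reactant, drives the reaction to the right.
Only the nonzero effect(s) matter; the net shift is to the right.

right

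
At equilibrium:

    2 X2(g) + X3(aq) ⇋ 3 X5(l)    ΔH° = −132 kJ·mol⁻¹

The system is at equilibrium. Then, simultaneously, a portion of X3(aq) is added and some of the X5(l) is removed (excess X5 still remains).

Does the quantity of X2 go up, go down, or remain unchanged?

Adding X3 (aq), a reactant, drives the reaction to the right.
X5 is a pure liquid; its activity is 1 regardless of amount, so Q is unaffected — no shift from this change.
The net shift is to the right. X2 is a reactant, so its amount decreases.

decreases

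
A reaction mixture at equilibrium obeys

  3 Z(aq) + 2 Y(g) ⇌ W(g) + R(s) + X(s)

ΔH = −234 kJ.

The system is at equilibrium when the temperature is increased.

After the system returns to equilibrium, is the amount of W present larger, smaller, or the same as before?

The forward reaction is exothermic. Raising T favours the endothermic direction — shift to the left.
The net shift is to the left. W is a product, so its amount decreases.

decreases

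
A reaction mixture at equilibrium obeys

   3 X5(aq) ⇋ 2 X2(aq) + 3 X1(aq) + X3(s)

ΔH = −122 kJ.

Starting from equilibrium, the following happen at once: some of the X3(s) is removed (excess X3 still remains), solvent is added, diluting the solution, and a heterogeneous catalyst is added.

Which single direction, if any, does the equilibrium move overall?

right

X3 is a pure solid; its activity is 1 regardless of amount, so Q is unaffected — no shift from this change.
Dilution lowers every aqueous concentration by the same factor. Δn_aq = 5 − 3 = +2, so the system shifts toward the side with more dissolved moles — to the right.
A catalyst speeds both forward and reverse rates equally; it changes neither Q nor K — no shift from this change.
Only the nonzero effect(s) matter; the net shift is to the right.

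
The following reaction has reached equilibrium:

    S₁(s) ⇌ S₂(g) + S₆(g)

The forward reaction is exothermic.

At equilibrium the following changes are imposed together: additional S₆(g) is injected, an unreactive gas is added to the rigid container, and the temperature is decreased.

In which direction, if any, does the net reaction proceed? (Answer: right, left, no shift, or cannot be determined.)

cannot be determined

Adding S₆ (g), a product, drives the reaction to the left.
At constant volume, adding an inert gas leaves every reacting species' partial pressure unchanged, so Q is unchanged — no shift from this change.
The forward reaction is exothermic. Lowering T favours the exothermic direction — shift to the right.
The individual effects push in opposite directions; without quantitative information the net direction cannot be determined.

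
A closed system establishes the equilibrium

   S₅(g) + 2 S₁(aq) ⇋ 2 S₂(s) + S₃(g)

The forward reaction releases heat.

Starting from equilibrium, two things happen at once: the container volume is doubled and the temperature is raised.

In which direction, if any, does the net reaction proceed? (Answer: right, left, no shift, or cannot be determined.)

Gas moles: reactants 1, products 1. Δn_gas = 0, so a volume change leaves Q equal to K — no shift from this change.
The forward reaction is exothermic. Raising T favours the endothermic direction — shift to the left.
Only the nonzero effect(s) matter; the net shift is to the left.

left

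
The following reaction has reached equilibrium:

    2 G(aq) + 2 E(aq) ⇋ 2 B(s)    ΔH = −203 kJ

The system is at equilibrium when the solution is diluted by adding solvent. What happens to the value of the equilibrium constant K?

unchanged

The equilibrium constant depends only on temperature. This perturbation may move the position of equilibrium, but since T is unchanged, K itself is unchanged.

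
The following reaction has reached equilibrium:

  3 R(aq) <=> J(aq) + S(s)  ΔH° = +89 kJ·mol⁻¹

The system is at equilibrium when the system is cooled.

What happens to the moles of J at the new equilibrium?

The forward reaction is endothermic. Lowering T favours the exothermic direction — shift to the left.
The net shift is to the left. J is a product, so its amount decreases.

decreases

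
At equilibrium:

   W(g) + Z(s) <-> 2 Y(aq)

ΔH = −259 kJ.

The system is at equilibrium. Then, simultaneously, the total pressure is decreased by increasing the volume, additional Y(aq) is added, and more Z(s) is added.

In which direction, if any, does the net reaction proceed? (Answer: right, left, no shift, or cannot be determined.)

Gas moles: reactants 1, products 0 (Δn_gas = -1). Expansion shifts the system toward the side with more moles of gas — to the left.
Adding Y (aq), a product, drives the reaction to the left.
Z is a pure solid; its activity is 1 regardless of amount, so Q is unaffected — no shift from this change.
Only the nonzero effect(s) matter; the net shift is to the left.

left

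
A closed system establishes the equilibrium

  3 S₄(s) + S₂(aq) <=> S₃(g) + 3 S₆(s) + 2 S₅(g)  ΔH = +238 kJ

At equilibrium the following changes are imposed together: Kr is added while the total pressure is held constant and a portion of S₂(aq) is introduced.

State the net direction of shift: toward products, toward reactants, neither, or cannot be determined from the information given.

Adding inert gas at constant total pressure expands the volume and lowers every reacting partial pressure. With Δn_gas = 3 − 0 = +3, Q moves away from K toward the side with fewer gas moles, so the system shifts toward the side with more gas moles — to the right.
Adding S₂ (aq), a reactant, drives the reaction to the right.
All effects act in the same direction — net shift to the right.

right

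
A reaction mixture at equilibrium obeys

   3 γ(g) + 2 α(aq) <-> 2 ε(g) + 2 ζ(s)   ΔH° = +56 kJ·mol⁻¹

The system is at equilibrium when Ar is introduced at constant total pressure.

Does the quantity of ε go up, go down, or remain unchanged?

Adding inert gas at constant total pressure expands the volume and lowers every reacting partial pressure. With Δn_gas = 2 − 3 = -1, Q moves away from K toward the side with fewer gas moles, so the system shifts toward the side with more gas moles — to the left.
The net shift is to the left. ε is a product, so its amount decreases.

decreases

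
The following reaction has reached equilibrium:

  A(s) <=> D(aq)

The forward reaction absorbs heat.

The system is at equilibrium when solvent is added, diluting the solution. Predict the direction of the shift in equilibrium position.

right

Dilution lowers every aqueous concentration by the same factor. Δn_aq = 1 − 0 = +1, so the system shifts toward the side with more dissolved moles — to the right.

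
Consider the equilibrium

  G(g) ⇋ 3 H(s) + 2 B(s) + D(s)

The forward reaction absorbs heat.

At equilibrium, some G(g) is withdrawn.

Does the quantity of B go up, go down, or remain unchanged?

decreases

Removing G (g), a reactant, drives the reaction to the left.
The net shift is to the left. B is a product, so its amount decreases.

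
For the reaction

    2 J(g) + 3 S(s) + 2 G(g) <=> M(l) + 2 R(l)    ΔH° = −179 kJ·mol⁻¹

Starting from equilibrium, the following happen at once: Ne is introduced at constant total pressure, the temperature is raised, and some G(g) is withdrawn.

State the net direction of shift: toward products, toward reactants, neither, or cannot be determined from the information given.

left

Adding inert gas at constant total pressure expands the volume and lowers every reacting partial pressure. With Δn_gas = 0 − 4 = -4, Q moves away from K toward the side with fewer gas moles, so the system shifts toward the side with more gas moles — to the left.
The forward reaction is exothermic. Raising T favours the endothermic direction — shift to the left.
Removing G (g), a reactant, drives the reaction to the left.
All effects act in the same direction — net shift to the left.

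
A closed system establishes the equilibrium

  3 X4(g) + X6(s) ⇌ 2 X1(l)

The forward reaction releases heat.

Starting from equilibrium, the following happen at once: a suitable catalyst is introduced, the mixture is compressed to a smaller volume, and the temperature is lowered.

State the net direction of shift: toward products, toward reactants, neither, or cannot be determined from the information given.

A catalyst speeds both forward and reverse rates equally; it changes neither Q nor K — no shift from this change.
Gas moles: reactants 3, products 0 (Δn_gas = -3). Compression shifts the system toward the side with fewer moles of gas — to the right.
The forward reaction is exothermic. Lowering T favours the exothermic direction — shift to the right.
Only the nonzero effect(s) matter; the net shift is to the right.

right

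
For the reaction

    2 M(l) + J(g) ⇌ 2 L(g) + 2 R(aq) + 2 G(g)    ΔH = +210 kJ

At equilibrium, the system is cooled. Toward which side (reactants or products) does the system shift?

The forward reaction is endothermic. Lowering T favours the exothermic direction — shift to the left.

left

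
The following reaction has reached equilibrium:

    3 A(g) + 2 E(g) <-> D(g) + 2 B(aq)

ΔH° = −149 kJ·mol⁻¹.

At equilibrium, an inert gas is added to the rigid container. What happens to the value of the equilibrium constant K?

unchanged

The equilibrium constant depends only on temperature. This perturbation changes neither the position of equilibrium nor K.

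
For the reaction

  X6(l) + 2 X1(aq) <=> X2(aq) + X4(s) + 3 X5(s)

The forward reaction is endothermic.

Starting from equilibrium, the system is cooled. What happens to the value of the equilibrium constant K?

decreases

K depends on temperature via the van 't Hoff relation. The forward reaction is endothermic, so lowering T decreases K.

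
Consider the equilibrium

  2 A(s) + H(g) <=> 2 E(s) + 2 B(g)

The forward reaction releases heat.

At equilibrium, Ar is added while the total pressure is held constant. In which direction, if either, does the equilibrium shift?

Adding inert gas at constant total pressure expands the volume and lowers every reacting partial pressure. With Δn_gas = 2 − 1 = +1, Q moves away from K toward the side with fewer gas moles, so the system shifts toward the side with more gas moles — to the right.

right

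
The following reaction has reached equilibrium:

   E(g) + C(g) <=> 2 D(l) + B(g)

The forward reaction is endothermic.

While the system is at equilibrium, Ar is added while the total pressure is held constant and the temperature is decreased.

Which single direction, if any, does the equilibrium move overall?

left

Adding inert gas at constant total pressure expands the volume and lowers every reacting partial pressure. With Δn_gas = 1 − 2 = -1, Q moves away from K toward the side with fewer gas moles, so the system shifts toward the side with more gas moles — to the left.
The forward reaction is endothermic. Lowering T favours the exothermic direction — shift to the left.
All effects act in the same direction — net shift to the left.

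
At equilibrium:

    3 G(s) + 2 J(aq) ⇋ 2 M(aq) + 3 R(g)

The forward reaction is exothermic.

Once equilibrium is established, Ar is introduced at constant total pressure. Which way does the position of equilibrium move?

Adding inert gas at constant total pressure expands the volume and lowers every reacting partial pressure. With Δn_gas = 3 − 0 = +3, Q moves away from K toward the side with fewer gas moles, so the system shifts toward the side with more gas moles — to the right.

right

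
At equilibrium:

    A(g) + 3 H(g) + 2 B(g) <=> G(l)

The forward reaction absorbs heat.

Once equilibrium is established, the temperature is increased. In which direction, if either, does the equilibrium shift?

The forward reaction is endothermic. Raising T favours the endothermic direction — shift to the right.

right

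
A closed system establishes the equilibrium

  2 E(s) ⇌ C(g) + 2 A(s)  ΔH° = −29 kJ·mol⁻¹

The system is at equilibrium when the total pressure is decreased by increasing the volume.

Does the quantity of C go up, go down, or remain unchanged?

Gas moles: reactants 0, products 1 (Δn_gas = +1). Expansion shifts the system toward the side with more moles of gas — to the right.
The net shift is to the right. C is a product, so its amount increases.

increases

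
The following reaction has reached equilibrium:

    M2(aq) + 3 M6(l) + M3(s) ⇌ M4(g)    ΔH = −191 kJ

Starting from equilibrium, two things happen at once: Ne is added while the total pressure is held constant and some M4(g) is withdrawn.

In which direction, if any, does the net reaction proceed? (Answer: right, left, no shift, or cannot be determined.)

right

Adding inert gas at constant total pressure expands the volume and lowers every reacting partial pressure. With Δn_gas = 1 − 0 = +1, Q moves away from K toward the side with fewer gas moles, so the system shifts toward the side with more gas moles — to the right.
Removing M4 (g), a product, drives the reaction to the right.
All effects act in the same direction — net shift to the right.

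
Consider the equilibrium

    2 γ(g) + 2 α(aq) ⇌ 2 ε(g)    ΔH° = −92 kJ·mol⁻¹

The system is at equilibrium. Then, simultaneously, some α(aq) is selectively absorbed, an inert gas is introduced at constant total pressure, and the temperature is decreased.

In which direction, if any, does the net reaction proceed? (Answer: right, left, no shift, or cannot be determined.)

Removing α (aq), a reactant, drives the reaction to the left.
Adding inert gas at constant total pressure expands the volume, scaling every reacting partial pressure by the same factor. Δn_gas = 2 − 2 = 0, so Q is unchanged — no shift.
The forward reaction is exothermic. Lowering T favours the exothermic direction — shift to the right.
The individual effects push in opposite directions; without quantitative information the net direction cannot be determined.

cannot be determined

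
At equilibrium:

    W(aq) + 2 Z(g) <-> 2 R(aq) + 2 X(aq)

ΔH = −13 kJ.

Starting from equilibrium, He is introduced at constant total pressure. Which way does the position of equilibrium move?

Adding inert gas at constant total pressure expands the volume and lowers every reacting partial pressure. With Δn_gas = 0 − 2 = -2, Q moves away from K toward the side with fewer gas moles, so the system shifts toward the side with more gas moles — to the left.

left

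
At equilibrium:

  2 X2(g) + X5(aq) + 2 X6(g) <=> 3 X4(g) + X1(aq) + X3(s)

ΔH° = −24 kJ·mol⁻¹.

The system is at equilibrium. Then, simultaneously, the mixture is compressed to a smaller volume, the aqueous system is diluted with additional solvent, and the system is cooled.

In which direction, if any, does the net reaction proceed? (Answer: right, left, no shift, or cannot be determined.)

Gas moles: reactants 4, products 3 (Δn_gas = -1). Compression shifts the system toward the side with fewer moles of gas — to the right.
Dilution scales every aqueous concentration by the same factor. Δn_aq = 1 − 1 = 0, so Q is unchanged — no shift.
The forward reaction is exothermic. Lowering T favours the exothermic direction — shift to the right.
Only the nonzero effect(s) matter; the net shift is to the right.

right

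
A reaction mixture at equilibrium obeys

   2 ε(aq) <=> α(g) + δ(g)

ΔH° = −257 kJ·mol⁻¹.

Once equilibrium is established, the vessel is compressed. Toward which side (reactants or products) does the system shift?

left

Gas moles: reactants 0, products 2 (Δn_gas = +2). Compression shifts the system toward the side with fewer moles of gas — to the left.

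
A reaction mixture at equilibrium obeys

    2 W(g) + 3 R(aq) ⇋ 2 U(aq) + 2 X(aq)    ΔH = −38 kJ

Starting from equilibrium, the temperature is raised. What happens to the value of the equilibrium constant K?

K depends on temperature via the van 't Hoff relation. The forward reaction is exothermic, so raising T decreases K.

decreases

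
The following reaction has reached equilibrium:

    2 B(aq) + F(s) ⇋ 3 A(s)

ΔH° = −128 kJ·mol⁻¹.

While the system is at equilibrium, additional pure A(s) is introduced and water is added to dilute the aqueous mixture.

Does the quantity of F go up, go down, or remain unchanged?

increases

A is a pure solid; its activity is 1 regardless of amount, so Q is unaffected — no shift from this change.
Dilution lowers every aqueous concentration by the same factor. Δn_aq = 0 − 2 = -2, so the system shifts toward the side with more dissolved moles — to the left.
The net shift is to the left. F is a reactant, so its amount increases.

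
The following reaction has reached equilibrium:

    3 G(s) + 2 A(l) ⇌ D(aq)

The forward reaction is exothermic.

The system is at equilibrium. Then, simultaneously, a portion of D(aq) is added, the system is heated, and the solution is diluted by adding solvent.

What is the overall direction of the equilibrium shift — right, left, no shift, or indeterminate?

Adding D (aq), a product, drives the reaction to the left.
The forward reaction is exothermic. Raising T favours the endothermic direction — shift to the left.
Dilution lowers every aqueous concentration by the same factor. Δn_aq = 1 − 0 = +1, so the system shifts toward the side with more dissolved moles — to the right.
The individual effects push in opposite directions; without quantitative information the net direction cannot be determined.

cannot be determined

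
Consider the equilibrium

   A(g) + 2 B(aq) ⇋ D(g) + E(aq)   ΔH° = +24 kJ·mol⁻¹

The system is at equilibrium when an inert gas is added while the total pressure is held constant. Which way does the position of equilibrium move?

no shift

Adding inert gas at constant total pressure expands the volume, scaling every reacting partial pressure by the same factor. Δn_gas = 1 − 1 = 0, so Q is unchanged — no shift.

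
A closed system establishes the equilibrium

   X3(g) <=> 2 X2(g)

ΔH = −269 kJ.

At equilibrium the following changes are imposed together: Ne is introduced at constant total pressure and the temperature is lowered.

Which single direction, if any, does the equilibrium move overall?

right

Adding inert gas at constant total pressure expands the volume and lowers every reacting partial pressure. With Δn_gas = 2 − 1 = +1, Q moves away from K toward the side with fewer gas moles, so the system shifts toward the side with more gas moles — to the right.
The forward reaction is exothermic. Lowering T favours the exothermic direction — shift to the right.
All effects act in the same direction — net shift to the right.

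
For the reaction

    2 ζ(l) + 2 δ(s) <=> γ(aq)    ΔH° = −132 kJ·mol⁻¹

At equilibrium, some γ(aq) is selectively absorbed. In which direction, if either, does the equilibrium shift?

Removing γ (aq), a product, drives the reaction to the right.

right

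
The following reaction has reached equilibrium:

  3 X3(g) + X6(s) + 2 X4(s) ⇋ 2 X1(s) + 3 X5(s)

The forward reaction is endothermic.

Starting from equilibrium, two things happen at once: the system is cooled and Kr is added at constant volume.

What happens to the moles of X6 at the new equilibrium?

increases

The forward reaction is endothermic. Lowering T favours the exothermic direction — shift to the left.
At constant volume, adding an inert gas leaves every reacting species' partial pressure unchanged, so Q is unchanged — no shift from this change.
The net shift is to the left. X6 is a reactant, so its amount increases.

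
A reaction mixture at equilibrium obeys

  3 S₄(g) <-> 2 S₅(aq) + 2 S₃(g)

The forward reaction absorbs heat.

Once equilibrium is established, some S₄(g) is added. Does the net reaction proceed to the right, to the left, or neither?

Adding S₄ (g), a reactant, drives the reaction to the right.

right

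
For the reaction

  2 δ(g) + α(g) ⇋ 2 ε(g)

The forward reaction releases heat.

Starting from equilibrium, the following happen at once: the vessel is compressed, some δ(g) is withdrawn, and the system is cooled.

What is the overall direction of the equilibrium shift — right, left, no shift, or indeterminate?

cannot be determined

Gas moles: reactants 3, products 2 (Δn_gas = -1). Compression shifts the system toward the side with fewer moles of gas — to the right.
Removing δ (g), a reactant, drives the reaction to the left.
The forward reaction is exothermic. Lowering T favours the exothermic direction — shift to the right.
The individual effects push in opposite directions; without quantitative information the net direction cannot be determined.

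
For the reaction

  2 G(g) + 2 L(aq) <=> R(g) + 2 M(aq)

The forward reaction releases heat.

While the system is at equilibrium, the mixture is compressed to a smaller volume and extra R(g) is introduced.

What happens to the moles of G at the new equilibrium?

Gas moles: reactants 2, products 1 (Δn_gas = -1). Compression shifts the system toward the side with fewer moles of gas — to the right.
Adding R (g), a product, drives the reaction to the left.
The two effects oppose each other, so the net shift — and hence the change in G — cannot be determined from the given information.

cannot be determined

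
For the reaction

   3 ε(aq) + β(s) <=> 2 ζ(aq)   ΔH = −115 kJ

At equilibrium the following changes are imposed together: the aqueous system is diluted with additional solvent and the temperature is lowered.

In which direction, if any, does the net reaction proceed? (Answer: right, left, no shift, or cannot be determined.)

Dilution lowers every aqueous concentration by the same factor. Δn_aq = 2 − 3 = -1, so the system shifts toward the side with more dissolved moles — to the left.
The forward reaction is exothermic. Lowering T favours the exothermic direction — shift to the right.
The individual effects push in opposite directions; without quantitative information the net direction cannot be determined.

cannot be determined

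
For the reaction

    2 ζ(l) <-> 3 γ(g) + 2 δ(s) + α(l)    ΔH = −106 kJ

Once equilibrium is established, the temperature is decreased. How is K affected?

increases

K depends on temperature via the van 't Hoff relation. The forward reaction is exothermic, so lowering T increases K.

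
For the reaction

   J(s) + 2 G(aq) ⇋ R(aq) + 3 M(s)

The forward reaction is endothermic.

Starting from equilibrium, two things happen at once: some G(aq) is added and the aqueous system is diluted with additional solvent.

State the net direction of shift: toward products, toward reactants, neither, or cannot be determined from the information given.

Adding G (aq), a reactant, drives the reaction to the right.
Dilution lowers every aqueous concentration by the same factor. Δn_aq = 1 − 2 = -1, so the system shifts toward the side with more dissolved moles — to the left.
The individual effects push in opposite directions; without quantitative information the net direction cannot be determined.

cannot be determined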